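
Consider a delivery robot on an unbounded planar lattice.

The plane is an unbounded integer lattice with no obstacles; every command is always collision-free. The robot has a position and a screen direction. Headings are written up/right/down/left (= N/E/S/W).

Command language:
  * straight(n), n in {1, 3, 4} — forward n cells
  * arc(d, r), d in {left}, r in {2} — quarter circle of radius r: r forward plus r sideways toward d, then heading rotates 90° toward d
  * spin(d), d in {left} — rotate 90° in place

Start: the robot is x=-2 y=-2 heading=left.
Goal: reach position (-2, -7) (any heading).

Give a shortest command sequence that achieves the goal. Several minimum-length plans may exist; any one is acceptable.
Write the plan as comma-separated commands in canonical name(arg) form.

arc(left, 2), straight(1), arc(left, 2)

from: x=-2 y=-2 heading=left
[1] after arc(left, 2): x=-4 y=-4 heading=down
[2] after straight(1): x=-4 y=-5 heading=down
[3] after arc(left, 2): x=-2 y=-7 heading=right
no 2-step plan works, so 3 is optimal.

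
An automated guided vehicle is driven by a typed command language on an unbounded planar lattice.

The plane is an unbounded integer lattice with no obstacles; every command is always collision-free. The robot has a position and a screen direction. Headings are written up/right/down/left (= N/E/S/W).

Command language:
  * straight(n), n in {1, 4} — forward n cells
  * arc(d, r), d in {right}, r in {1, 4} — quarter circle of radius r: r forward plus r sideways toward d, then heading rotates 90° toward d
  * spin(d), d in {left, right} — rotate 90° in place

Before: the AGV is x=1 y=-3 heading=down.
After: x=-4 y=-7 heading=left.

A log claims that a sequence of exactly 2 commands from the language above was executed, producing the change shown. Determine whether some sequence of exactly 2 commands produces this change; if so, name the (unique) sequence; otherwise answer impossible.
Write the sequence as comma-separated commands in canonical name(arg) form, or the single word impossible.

key: position moved to (-4,-7) AND the heading swung to W — translation plus rotation needed
begin: x=1 y=-3 heading=down
step 1 (arc(right, 4)): x=-3 y=-7 heading=left
step 2 (straight(1)): x=-4 y=-7 heading=left
all 36 alternatives checked — unique.

arc(right, 4), straight(1)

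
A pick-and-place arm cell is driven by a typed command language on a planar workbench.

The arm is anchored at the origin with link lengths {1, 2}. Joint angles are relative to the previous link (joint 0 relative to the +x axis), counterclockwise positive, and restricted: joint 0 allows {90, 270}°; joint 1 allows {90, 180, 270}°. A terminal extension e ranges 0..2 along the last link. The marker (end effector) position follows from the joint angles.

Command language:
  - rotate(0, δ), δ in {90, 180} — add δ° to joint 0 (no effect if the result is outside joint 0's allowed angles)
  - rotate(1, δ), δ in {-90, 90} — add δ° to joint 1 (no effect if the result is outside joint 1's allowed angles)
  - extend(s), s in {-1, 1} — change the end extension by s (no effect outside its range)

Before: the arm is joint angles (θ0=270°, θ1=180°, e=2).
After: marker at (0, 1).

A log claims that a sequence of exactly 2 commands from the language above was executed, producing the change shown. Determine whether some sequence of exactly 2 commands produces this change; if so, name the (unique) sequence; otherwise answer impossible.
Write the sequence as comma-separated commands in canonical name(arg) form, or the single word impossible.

initial: joint angles (θ0=270°, θ1=180°, e=2)
[1] after extend(-1): joint angles (θ0=270°, θ1=180°, e=1)
[2] after extend(-1): joint angles (θ0=270°, θ1=180°, e=0)
uniquely the one of 36 2-step routes that fits.

extend(-1), extend(-1)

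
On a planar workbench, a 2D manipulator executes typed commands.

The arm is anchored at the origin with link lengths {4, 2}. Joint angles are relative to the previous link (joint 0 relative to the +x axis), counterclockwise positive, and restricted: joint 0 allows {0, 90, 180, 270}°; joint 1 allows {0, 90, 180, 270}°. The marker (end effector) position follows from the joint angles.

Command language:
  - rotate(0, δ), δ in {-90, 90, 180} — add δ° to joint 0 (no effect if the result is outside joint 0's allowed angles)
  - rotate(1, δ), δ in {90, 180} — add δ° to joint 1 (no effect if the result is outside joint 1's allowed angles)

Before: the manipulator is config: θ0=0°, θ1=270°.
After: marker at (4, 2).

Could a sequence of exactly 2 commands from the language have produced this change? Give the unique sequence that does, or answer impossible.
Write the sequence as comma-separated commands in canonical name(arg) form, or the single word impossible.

rotate(1, 90), rotate(1, 90)

initial: config: θ0=0°, θ1=270°
t=1 rotate(1, 90) ⇒ config: θ0=0°, θ1=0°
t=2 rotate(1, 90) ⇒ config: θ0=0°, θ1=90°
uniquely the one of 25 2-step routes that fits.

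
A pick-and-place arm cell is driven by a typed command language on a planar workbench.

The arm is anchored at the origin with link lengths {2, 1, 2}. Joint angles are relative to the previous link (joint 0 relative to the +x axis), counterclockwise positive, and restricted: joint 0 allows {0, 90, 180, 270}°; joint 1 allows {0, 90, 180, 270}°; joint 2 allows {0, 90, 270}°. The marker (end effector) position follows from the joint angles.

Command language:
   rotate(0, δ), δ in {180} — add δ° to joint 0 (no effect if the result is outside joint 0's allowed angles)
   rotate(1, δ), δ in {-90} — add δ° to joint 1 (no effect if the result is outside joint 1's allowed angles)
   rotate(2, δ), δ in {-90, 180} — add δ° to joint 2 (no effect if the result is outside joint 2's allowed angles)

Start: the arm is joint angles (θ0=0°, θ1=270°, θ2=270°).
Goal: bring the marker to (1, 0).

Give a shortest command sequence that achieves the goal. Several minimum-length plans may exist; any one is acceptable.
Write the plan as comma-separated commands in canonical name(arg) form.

initial: joint angles (θ0=0°, θ1=270°, θ2=270°)
[1] after rotate(2, 180): joint angles (θ0=0°, θ1=270°, θ2=90°)
[2] after rotate(2, -90): joint angles (θ0=0°, θ1=270°, θ2=0°)
[3] after rotate(0, 180): joint angles (θ0=180°, θ1=270°, θ2=0°)
[4] after rotate(1, -90): joint angles (θ0=180°, θ1=180°, θ2=0°)
no 3-step plan works, so 4 is optimal.

rotate(2, 180), rotate(2, -90), rotate(0, 180), rotate(1, -90)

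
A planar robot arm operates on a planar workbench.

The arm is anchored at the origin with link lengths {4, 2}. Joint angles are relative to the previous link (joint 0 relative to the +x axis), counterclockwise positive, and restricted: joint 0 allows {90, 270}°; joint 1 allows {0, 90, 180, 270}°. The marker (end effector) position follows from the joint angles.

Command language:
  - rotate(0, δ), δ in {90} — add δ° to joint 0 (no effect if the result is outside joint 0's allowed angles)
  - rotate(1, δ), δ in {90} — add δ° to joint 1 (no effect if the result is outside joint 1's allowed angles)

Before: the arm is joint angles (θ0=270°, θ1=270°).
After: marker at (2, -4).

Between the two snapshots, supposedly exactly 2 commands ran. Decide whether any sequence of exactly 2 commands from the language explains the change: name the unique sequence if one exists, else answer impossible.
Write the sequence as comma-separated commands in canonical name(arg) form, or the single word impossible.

start: joint angles (θ0=270°, θ1=270°)
[1] after rotate(1, 90): joint angles (θ0=270°, θ1=0°)
[2] after rotate(1, 90): joint angles (θ0=270°, θ1=90°)
all 4 alternatives checked — unique.

rotate(1, 90), rotate(1, 90)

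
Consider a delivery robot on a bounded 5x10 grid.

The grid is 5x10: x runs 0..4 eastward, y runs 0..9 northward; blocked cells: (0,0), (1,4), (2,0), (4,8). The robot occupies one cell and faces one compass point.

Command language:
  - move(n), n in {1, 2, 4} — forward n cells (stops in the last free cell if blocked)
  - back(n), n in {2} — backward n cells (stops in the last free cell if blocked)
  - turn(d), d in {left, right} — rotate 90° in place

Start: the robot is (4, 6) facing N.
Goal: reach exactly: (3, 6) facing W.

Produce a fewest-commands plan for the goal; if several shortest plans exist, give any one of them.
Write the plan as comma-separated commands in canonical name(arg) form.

begin: (4, 6) facing N
t=1 turn(left) ⇒ (4, 6) facing W
t=2 move(1) ⇒ (3, 6) facing W
shorter routes all fall short; 2 is best.

turn(left), move(1)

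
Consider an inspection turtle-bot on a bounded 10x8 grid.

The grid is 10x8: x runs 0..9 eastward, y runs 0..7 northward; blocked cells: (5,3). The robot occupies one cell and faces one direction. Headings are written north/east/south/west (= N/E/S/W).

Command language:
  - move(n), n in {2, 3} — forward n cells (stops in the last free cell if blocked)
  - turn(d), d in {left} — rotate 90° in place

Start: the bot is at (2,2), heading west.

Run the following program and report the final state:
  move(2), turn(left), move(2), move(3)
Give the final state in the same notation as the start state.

at (0,0), heading south

initial: at (2,2), heading west
t=1 move(2) ⇒ at (0,2), heading west
t=2 turn(left) ⇒ at (0,2), heading south
t=3 move(2) ⇒ at (0,0), heading south
t=4 move(3) ⇒ at (0,0), heading south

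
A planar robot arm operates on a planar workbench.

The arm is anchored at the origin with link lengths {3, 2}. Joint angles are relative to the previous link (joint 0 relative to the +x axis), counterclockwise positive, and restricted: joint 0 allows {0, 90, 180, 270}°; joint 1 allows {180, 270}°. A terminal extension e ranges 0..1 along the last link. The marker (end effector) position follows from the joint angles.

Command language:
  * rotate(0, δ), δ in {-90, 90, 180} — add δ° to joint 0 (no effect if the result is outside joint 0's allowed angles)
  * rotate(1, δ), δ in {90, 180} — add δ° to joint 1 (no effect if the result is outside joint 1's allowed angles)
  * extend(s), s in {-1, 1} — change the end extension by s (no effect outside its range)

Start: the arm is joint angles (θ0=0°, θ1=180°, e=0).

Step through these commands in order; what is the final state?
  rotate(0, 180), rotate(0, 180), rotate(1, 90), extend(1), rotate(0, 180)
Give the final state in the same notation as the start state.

initial: joint angles (θ0=0°, θ1=180°, e=0)
1. rotate(0, 180) → joint angles (θ0=180°, θ1=180°, e=0)
2. rotate(0, 180) → joint angles (θ0=0°, θ1=180°, e=0)
3. rotate(1, 90) → joint angles (θ0=0°, θ1=270°, e=0)
4. extend(1) → joint angles (θ0=0°, θ1=270°, e=1)
5. rotate(0, 180) → joint angles (θ0=180°, θ1=270°, e=1)

joint angles (θ0=180°, θ1=270°, e=1)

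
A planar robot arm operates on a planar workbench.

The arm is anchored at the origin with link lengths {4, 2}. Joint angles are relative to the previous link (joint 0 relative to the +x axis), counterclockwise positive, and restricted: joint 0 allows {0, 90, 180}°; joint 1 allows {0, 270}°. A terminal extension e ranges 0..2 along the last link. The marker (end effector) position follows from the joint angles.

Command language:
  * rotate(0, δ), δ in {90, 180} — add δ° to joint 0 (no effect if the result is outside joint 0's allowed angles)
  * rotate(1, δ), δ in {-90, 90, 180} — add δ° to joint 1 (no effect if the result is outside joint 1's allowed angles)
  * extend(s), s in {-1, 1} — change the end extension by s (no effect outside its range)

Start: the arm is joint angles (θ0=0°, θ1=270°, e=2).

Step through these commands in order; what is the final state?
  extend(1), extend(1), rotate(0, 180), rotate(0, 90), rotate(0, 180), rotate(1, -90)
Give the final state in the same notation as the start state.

joint angles (θ0=0°, θ1=270°, e=2)

from: joint angles (θ0=0°, θ1=270°, e=2)
[1] after extend(1): joint angles (θ0=0°, θ1=270°, e=2)
[2] after extend(1): joint angles (θ0=0°, θ1=270°, e=2)
[3] after rotate(0, 180): joint angles (θ0=180°, θ1=270°, e=2)
[4] after rotate(0, 90): joint angles (θ0=180°, θ1=270°, e=2)
[5] after rotate(0, 180): joint angles (θ0=0°, θ1=270°, e=2)
[6] after rotate(1, -90): joint angles (θ0=0°, θ1=270°, e=2)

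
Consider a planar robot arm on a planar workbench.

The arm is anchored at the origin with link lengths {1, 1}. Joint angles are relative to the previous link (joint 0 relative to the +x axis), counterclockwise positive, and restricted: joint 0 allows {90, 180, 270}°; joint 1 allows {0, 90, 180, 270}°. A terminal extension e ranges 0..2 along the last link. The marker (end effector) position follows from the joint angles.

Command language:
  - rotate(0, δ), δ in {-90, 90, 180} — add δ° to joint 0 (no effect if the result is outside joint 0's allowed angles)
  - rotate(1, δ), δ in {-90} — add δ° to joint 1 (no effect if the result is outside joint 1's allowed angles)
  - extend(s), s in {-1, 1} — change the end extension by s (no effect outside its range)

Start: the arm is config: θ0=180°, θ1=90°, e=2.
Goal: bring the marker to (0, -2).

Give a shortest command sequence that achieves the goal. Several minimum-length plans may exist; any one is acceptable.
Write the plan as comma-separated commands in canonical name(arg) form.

rotate(0, -90), rotate(1, -90), rotate(1, -90), rotate(1, -90)

initial: config: θ0=180°, θ1=90°, e=2
t=1 rotate(0, -90) ⇒ config: θ0=90°, θ1=90°, e=2
t=2 rotate(1, -90) ⇒ config: θ0=90°, θ1=0°, e=2
t=3 rotate(1, -90) ⇒ config: θ0=90°, θ1=270°, e=2
t=4 rotate(1, -90) ⇒ config: θ0=90°, θ1=180°, e=2
shorter routes all fall short; 4 is best.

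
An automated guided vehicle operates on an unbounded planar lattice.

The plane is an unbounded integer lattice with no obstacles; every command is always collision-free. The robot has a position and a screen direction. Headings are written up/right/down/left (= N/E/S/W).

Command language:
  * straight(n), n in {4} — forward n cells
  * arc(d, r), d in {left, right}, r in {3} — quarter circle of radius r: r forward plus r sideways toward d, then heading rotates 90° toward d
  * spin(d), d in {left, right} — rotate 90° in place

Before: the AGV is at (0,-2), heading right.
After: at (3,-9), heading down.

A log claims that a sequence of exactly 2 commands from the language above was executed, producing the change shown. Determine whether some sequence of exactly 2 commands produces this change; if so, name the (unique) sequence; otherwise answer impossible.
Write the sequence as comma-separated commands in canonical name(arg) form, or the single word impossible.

key: cell and facing (now S) both changed — the 2 commands mix motion and turning
from: at (0,-2), heading right
1. arc(right, 3) → at (3,-5), heading down
2. straight(4) → at (3,-9), heading down
uniquely the one of 25 2-step routes that fits.

arc(right, 3), straight(4)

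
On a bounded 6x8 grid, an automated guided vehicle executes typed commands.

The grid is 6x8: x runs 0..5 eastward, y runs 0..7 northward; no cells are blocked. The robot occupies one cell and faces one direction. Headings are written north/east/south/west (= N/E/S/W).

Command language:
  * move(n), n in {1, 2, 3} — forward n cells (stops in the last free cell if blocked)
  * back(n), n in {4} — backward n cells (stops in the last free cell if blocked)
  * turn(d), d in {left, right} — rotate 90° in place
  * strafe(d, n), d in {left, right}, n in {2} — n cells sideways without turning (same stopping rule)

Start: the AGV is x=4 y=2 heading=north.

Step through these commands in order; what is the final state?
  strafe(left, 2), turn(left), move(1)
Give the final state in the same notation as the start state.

x=1 y=2 heading=west

start: x=4 y=2 heading=north
t=1 strafe(left, 2) ⇒ x=2 y=2 heading=north
t=2 turn(left) ⇒ x=2 y=2 heading=west
t=3 move(1) ⇒ x=1 y=2 heading=west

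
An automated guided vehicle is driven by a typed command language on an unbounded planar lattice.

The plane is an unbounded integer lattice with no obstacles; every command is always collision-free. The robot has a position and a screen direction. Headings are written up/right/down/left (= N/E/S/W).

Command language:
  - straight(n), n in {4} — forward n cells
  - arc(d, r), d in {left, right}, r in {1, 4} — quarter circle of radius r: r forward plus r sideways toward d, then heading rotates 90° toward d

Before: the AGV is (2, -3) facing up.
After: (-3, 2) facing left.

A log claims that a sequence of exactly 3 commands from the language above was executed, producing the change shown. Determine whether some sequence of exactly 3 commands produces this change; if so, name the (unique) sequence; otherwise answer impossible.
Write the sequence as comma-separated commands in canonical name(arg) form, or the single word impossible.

key: cell and facing (now W) both changed — the 3 commands mix motion and turning
from: (2, -3) facing up
[1] after straight(4): (2, 1) facing up
[2] after arc(left, 1): (1, 2) facing left
[3] after straight(4): (-3, 2) facing left
all 125 alternatives checked — unique.

straight(4), arc(left, 1), straight(4)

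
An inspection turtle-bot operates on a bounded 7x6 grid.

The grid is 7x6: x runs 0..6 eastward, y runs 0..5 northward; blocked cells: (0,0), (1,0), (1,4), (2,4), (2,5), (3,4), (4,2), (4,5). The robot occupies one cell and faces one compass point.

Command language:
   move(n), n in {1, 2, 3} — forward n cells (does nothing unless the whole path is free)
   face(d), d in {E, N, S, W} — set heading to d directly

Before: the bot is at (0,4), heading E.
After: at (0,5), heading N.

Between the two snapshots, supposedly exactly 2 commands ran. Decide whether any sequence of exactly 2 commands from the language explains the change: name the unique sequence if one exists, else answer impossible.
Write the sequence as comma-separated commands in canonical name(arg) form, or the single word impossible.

key: order matters: swapping face(N) and move(1) lands elsewhere
initial: at (0,4), heading E
[1] after face(N): at (0,4), heading N
[2] after move(1): at (0,5), heading N
uniquely the one of 49 2-step routes that fits.

face(N), move(1)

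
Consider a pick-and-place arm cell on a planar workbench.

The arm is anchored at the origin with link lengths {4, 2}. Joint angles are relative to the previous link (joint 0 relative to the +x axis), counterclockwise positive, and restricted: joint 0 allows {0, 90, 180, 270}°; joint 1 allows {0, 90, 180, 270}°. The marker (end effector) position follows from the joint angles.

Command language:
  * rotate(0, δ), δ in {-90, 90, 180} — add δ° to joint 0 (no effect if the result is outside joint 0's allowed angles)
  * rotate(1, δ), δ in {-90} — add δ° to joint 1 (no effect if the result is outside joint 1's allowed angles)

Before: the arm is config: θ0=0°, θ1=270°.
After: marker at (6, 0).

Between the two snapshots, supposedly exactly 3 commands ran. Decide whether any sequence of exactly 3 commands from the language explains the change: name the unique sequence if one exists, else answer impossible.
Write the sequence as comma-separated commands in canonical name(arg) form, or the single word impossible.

rotate(1, -90), rotate(1, -90), rotate(1, -90)

begin: config: θ0=0°, θ1=270°
1. rotate(1, -90) → config: θ0=0°, θ1=180°
2. rotate(1, -90) → config: θ0=0°, θ1=90°
3. rotate(1, -90) → config: θ0=0°, θ1=0°
no rival 3-sequence matches.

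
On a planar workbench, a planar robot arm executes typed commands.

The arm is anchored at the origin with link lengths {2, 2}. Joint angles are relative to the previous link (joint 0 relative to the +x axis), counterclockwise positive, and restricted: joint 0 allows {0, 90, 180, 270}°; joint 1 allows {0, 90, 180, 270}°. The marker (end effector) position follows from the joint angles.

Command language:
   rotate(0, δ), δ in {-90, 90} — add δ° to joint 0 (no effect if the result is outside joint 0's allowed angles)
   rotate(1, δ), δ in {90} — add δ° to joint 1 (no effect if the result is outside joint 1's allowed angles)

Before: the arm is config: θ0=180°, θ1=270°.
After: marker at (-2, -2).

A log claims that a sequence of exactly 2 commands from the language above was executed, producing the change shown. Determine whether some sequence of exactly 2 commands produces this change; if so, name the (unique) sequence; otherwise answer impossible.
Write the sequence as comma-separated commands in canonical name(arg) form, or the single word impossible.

rotate(1, 90), rotate(1, 90)

t0: config: θ0=180°, θ1=270°
[1] after rotate(1, 90): config: θ0=180°, θ1=0°
[2] after rotate(1, 90): config: θ0=180°, θ1=90°
all 9 alternatives checked — unique.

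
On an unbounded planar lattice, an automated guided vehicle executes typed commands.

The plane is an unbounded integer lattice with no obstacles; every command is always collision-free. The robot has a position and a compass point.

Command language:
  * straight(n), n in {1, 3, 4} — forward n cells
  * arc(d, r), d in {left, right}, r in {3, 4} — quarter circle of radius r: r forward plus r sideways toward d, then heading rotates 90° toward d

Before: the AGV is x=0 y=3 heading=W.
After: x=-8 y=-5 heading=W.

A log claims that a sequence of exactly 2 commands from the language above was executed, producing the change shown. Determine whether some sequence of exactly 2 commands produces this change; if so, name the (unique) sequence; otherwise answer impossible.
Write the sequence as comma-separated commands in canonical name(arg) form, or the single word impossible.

key: order matters: swapping arc(left, 4) and arc(right, 4) lands elsewhere
start: x=0 y=3 heading=W
step 1 (arc(left, 4)): x=-4 y=-1 heading=S
step 2 (arc(right, 4)): x=-8 y=-5 heading=W
no other 2-command option fits: unique.

arc(left, 4), arc(right, 4)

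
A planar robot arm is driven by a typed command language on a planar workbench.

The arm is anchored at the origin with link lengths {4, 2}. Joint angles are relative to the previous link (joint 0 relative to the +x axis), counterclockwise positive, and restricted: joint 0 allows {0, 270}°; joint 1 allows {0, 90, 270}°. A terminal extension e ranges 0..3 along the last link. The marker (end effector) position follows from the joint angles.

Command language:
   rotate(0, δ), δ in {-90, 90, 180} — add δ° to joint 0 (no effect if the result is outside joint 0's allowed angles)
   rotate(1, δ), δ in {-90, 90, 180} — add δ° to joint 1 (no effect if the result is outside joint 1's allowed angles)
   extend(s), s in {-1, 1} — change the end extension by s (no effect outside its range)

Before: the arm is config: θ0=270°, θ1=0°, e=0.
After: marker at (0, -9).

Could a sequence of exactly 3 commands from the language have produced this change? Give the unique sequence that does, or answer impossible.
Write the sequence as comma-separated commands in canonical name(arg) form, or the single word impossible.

from: config: θ0=270°, θ1=0°, e=0
1. extend(1) → config: θ0=270°, θ1=0°, e=1
2. extend(1) → config: θ0=270°, θ1=0°, e=2
3. extend(1) → config: θ0=270°, θ1=0°, e=3
no rival 3-sequence matches.

extend(1), extend(1), extend(1)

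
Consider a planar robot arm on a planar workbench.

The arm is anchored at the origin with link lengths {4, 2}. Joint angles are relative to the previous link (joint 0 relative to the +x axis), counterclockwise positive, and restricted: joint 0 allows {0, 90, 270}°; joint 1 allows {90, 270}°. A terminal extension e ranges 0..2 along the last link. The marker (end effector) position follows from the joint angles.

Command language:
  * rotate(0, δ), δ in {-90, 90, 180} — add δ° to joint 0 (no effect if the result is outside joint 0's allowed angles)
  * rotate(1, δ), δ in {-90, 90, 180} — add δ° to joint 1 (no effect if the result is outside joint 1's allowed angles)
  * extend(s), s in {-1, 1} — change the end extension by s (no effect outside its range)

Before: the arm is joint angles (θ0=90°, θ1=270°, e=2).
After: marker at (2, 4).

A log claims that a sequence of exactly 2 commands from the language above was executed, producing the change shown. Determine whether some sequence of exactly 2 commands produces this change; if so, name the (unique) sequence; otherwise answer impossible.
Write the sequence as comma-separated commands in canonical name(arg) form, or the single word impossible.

start: joint angles (θ0=90°, θ1=270°, e=2)
t=1 extend(-1) ⇒ joint angles (θ0=90°, θ1=270°, e=1)
t=2 extend(-1) ⇒ joint angles (θ0=90°, θ1=270°, e=0)
all 64 alternatives checked — unique.

extend(-1), extend(-1)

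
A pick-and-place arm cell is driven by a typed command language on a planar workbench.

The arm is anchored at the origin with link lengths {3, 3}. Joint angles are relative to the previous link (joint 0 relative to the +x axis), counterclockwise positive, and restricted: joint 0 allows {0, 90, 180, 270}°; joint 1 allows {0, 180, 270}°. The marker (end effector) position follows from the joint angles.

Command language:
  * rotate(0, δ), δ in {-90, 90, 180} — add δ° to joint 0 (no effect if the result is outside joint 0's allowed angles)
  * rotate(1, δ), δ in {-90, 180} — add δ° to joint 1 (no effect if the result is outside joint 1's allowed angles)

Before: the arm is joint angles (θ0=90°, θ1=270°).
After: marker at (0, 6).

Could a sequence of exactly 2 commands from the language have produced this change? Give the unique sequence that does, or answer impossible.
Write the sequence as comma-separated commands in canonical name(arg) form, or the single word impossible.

rotate(1, -90), rotate(1, 180)

key: order matters: swapping rotate(1, -90) and rotate(1, 180) lands elsewhere
t0: joint angles (θ0=90°, θ1=270°)
step 1 (rotate(1, -90)): joint angles (θ0=90°, θ1=180°)
step 2 (rotate(1, 180)): joint angles (θ0=90°, θ1=0°)
all 25 alternatives checked — unique.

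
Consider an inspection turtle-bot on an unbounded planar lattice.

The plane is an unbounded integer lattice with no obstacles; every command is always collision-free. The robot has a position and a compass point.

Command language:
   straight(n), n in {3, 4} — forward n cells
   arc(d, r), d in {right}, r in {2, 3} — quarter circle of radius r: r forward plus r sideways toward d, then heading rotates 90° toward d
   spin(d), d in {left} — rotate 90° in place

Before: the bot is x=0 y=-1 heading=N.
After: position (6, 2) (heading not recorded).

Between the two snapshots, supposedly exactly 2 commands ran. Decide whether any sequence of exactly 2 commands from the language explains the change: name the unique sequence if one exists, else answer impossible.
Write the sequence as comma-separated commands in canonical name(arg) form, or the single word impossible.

arc(right, 3), straight(3)

key: running straight(3) before arc(right, 3) would end elsewhere — order is forced
initial: x=0 y=-1 heading=N
step 1 (arc(right, 3)): x=3 y=2 heading=E
step 2 (straight(3)): x=6 y=2 heading=E
uniquely the one of 25 2-step routes that fits.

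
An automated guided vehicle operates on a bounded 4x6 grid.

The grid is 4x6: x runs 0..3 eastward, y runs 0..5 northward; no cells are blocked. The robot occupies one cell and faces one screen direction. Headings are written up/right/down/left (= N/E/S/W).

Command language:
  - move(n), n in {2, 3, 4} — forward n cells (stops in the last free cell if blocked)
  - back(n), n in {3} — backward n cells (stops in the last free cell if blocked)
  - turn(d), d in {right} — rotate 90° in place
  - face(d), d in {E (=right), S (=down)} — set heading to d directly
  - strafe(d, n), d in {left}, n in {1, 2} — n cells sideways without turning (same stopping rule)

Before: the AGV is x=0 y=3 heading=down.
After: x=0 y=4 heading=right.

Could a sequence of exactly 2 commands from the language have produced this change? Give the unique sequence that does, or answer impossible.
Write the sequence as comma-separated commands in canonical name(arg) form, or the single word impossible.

face(E), strafe(left, 1)

key: position moved to (0,4) AND the heading swung to E — translation plus rotation needed
from: x=0 y=3 heading=down
step 1 (face(E)): x=0 y=3 heading=right
step 2 (strafe(left, 1)): x=0 y=4 heading=right
all 81 alternatives checked — unique.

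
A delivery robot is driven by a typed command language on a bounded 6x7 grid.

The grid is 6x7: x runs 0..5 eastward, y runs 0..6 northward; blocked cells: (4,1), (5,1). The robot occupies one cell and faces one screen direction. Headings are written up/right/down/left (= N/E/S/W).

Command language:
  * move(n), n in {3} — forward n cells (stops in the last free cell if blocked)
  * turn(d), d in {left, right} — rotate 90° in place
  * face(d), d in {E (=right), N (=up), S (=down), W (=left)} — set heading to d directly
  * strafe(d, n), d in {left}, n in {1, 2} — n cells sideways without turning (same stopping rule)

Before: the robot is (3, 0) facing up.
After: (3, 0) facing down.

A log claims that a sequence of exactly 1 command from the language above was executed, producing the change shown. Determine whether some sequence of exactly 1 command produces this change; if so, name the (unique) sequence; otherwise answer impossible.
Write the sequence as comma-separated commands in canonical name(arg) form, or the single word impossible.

face(S)

key: parked at (3,0) the whole time — nothing moves the robot
begin: (3, 0) facing up
[1] after face(S): (3, 0) facing down
no other 1-command option fits: unique.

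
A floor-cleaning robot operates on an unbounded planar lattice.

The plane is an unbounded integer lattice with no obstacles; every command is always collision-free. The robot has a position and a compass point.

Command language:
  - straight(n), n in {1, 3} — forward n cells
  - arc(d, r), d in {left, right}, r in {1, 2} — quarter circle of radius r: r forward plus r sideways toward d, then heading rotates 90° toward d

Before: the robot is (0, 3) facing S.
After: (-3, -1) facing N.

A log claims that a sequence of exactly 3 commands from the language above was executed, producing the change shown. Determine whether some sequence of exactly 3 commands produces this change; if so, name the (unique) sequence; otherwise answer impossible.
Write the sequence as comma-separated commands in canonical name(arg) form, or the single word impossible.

straight(3), arc(right, 2), arc(right, 1)

key: order matters: swapping straight(3) and arc(right, 1) lands elsewhere
from: (0, 3) facing S
step 1 (straight(3)): (0, 0) facing S
step 2 (arc(right, 2)): (-2, -2) facing W
step 3 (arc(right, 1)): (-3, -1) facing N
uniquely the one of 216 3-step routes that fits.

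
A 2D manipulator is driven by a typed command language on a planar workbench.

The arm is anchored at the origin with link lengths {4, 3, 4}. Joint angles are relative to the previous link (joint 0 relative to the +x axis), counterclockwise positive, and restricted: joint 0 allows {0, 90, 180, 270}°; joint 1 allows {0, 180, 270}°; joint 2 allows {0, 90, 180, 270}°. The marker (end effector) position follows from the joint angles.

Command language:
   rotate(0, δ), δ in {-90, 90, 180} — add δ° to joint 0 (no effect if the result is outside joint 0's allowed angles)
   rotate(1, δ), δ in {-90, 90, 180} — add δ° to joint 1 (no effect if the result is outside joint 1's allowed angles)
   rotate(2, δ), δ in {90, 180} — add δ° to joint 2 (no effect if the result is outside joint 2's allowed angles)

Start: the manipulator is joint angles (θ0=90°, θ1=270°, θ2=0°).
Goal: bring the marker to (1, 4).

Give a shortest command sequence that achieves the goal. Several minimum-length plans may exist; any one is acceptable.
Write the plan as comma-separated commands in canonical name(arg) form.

rotate(0, -90), rotate(2, 180), rotate(2, 90), rotate(1, -90)

initial: joint angles (θ0=90°, θ1=270°, θ2=0°)
[1] after rotate(0, -90): joint angles (θ0=0°, θ1=270°, θ2=0°)
[2] after rotate(2, 180): joint angles (θ0=0°, θ1=270°, θ2=180°)
[3] after rotate(2, 90): joint angles (θ0=0°, θ1=270°, θ2=270°)
[4] after rotate(1, -90): joint angles (θ0=0°, θ1=180°, θ2=270°)
shorter routes all fall short; 4 is best.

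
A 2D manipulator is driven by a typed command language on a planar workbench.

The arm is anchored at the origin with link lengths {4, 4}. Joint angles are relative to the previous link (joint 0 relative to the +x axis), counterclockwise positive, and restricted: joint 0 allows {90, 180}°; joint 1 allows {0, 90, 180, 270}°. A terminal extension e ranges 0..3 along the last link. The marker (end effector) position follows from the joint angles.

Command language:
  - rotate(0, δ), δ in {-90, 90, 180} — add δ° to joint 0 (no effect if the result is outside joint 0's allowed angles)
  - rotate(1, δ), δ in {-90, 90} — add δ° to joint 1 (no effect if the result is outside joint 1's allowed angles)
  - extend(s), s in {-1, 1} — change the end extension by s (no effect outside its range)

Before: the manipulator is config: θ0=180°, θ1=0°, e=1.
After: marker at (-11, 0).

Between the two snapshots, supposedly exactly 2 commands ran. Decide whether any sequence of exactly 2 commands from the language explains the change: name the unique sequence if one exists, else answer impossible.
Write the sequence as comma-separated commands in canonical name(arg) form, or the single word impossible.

t0: config: θ0=180°, θ1=0°, e=1
[1] after extend(1): config: θ0=180°, θ1=0°, e=2
[2] after extend(1): config: θ0=180°, θ1=0°, e=3
uniquely the one of 49 2-step routes that fits.

extend(1), extend(1)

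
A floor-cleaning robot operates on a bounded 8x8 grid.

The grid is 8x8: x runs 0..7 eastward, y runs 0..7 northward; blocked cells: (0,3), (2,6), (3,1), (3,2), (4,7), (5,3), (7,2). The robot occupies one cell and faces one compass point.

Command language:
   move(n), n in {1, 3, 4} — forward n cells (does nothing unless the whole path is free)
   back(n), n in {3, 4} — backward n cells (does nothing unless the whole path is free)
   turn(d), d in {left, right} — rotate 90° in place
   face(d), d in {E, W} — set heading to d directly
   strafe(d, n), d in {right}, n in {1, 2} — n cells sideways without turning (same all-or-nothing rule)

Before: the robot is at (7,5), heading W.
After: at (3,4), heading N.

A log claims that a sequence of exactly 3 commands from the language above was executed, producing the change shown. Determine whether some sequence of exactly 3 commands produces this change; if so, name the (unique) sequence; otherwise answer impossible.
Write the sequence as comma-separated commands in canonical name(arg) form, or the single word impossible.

all 1331 sequences checked — none match.

impossible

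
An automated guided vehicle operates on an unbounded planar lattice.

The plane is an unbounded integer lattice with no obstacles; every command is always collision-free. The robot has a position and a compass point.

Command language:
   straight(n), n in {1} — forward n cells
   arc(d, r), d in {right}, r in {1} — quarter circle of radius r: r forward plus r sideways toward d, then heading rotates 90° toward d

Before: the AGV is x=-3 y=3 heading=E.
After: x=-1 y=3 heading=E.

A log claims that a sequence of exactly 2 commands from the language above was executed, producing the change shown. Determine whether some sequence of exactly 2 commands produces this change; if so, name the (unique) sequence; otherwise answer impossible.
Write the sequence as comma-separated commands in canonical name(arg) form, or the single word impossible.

straight(1), straight(1)

key: heading stays E — no command in the sequence turns
from: x=-3 y=3 heading=E
t=1 straight(1) ⇒ x=-2 y=3 heading=E
t=2 straight(1) ⇒ x=-1 y=3 heading=E
no rival 2-sequence matches.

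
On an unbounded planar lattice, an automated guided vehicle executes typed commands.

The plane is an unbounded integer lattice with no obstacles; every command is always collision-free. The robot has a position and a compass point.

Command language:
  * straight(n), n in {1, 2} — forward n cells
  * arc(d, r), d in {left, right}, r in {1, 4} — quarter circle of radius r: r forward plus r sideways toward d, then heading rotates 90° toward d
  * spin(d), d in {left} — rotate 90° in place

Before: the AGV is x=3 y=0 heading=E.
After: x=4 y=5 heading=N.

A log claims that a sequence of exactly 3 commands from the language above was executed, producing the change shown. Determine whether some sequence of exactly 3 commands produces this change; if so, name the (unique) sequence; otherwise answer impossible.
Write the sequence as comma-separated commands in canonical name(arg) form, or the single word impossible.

arc(left, 1), straight(2), straight(2)

key: position moved to (4,5) AND the heading swung to N — translation plus rotation needed
begin: x=3 y=0 heading=E
[1] after arc(left, 1): x=4 y=1 heading=N
[2] after straight(2): x=4 y=3 heading=N
[3] after straight(2): x=4 y=5 heading=N
all 343 alternatives checked — unique.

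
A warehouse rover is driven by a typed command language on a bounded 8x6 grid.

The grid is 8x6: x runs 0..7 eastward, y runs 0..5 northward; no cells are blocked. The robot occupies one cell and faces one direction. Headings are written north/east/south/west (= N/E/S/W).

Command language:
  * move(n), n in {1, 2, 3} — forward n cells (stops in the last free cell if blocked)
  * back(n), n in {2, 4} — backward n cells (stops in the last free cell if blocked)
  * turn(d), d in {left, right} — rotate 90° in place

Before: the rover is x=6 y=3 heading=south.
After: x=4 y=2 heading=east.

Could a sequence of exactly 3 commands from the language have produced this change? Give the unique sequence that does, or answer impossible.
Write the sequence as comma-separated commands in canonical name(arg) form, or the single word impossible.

move(1), turn(left), back(2)

key: position moved to (4,2) AND the heading swung to E — translation plus rotation needed
initial: x=6 y=3 heading=south
t=1 move(1) ⇒ x=6 y=2 heading=south
t=2 turn(left) ⇒ x=6 y=2 heading=east
t=3 back(2) ⇒ x=4 y=2 heading=east
all 343 alternatives checked — unique.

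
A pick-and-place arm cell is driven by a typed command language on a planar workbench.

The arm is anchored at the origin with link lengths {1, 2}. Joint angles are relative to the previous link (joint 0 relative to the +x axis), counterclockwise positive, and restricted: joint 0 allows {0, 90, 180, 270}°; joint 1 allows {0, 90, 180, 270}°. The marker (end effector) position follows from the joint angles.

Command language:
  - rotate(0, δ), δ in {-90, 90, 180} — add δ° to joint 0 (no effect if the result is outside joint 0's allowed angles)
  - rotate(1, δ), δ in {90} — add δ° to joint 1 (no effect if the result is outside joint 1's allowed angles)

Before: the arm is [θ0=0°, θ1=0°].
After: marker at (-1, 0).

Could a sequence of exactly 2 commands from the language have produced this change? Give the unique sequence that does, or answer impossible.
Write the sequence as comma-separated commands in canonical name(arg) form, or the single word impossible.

from: [θ0=0°, θ1=0°]
step 1 (rotate(1, 90)): [θ0=0°, θ1=90°]
step 2 (rotate(1, 90)): [θ0=0°, θ1=180°]
uniquely the one of 16 2-step routes that fits.

rotate(1, 90), rotate(1, 90)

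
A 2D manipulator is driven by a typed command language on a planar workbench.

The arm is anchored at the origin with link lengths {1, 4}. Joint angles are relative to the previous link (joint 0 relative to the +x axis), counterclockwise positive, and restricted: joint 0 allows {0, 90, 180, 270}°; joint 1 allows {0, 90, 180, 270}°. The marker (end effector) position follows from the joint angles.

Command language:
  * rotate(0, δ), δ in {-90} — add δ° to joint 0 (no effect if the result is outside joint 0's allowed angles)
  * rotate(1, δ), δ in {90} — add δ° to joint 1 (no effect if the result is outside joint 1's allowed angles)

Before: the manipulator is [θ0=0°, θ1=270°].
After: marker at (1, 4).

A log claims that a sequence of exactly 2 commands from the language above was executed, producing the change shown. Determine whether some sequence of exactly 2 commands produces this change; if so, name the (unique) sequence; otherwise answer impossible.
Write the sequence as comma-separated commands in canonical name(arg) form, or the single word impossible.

rotate(1, 90), rotate(1, 90)

from: [θ0=0°, θ1=270°]
[1] after rotate(1, 90): [θ0=0°, θ1=0°]
[2] after rotate(1, 90): [θ0=0°, θ1=90°]
no other 2-command option fits: unique.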